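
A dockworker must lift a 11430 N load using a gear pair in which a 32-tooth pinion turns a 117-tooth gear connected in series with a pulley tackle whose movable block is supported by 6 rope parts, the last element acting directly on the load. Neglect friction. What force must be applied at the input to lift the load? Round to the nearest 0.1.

Gear pair MA = 117/32 = 3.6562.
Block-and-tackle MA = number of supporting rope parts = 6.
Combined ideal MA = 3.6562 × 6 = 21.938.
Effort = load / MA = 11430 / 21.938 = 521.03 N.

521.0 N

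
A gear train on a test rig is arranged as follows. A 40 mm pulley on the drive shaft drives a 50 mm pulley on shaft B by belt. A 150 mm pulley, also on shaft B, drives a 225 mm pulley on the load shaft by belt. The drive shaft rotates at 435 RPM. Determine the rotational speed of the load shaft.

232 RPM

the drive shaft → shaft B (belt, 50/40): 435 ÷ 1.25 = 348 RPM
shaft B → the load shaft (belt, 225/150): 348 ÷ 1.5 = 232 RPM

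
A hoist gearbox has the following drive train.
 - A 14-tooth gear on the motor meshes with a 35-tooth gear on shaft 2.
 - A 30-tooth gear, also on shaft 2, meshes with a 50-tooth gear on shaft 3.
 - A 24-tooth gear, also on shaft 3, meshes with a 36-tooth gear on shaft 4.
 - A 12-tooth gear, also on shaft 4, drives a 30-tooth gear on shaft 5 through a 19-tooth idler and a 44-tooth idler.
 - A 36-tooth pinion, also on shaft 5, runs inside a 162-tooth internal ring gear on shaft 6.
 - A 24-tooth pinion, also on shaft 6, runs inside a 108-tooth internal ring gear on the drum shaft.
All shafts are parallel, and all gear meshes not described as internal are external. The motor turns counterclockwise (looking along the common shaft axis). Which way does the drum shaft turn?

counterclockwise

the motor → shaft 2: external mesh, 1 reversal → CW.
shaft 2 → shaft 3: external mesh, 1 reversal → CCW.
shaft 3 → shaft 4: external mesh, 1 reversal → CW.
shaft 4 → shaft 5: driver → idler → idler → driven is 3 external meshes, 3 reversals → CCW.
shaft 5 → shaft 6: internal mesh, same direction → CCW.
shaft 6 → the drum shaft: internal mesh, same direction → CCW.
6 reversals in total — an even number — so the drum shaft turns the same way as the motor.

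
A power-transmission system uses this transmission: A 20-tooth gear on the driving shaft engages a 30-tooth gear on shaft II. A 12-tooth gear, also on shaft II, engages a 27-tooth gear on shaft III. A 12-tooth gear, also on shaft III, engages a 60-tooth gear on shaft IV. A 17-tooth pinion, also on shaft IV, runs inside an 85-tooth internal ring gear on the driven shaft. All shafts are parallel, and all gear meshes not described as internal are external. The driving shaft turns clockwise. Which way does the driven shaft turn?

the driving shaft → shaft II: external mesh, 1 reversal → CCW.
shaft II → shaft III: external mesh, 1 reversal → CW.
shaft III → shaft IV: external mesh, 1 reversal → CCW.
shaft IV → the driven shaft: internal mesh, same direction → CCW.
3 reversals in total — an odd number — so the driven shaft turns opposite to the driving shaft.

counterclockwise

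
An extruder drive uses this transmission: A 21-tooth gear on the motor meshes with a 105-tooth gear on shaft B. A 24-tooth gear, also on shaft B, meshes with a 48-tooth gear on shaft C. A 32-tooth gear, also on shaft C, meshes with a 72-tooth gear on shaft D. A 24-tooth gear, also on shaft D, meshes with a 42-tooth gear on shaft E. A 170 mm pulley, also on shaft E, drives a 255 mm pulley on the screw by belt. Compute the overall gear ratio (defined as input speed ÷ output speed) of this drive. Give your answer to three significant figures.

Each stage contributes driven/driver: gear mesh 105/21 = 5, gear mesh 48/24 = 2, gear mesh 72/32 = 2.25, gear mesh 42/24 = 1.75, belt 255/170 = 1.5.
Overall: 5 × 2 × 2.25 × 1.75 × 1.5 = 59.062.

59.1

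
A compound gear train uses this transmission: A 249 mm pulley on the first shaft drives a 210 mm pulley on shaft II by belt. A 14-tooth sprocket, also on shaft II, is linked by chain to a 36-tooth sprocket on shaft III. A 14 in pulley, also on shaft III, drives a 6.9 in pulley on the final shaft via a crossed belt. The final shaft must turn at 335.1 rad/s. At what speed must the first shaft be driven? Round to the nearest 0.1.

Overall ratio R = 0.84337 × 2.5714 × 0.49286 = 1.0688.
Required input speed = output speed × R = 335.1 × 1.0688 = 358.17 rad/s.

358.2 rad/s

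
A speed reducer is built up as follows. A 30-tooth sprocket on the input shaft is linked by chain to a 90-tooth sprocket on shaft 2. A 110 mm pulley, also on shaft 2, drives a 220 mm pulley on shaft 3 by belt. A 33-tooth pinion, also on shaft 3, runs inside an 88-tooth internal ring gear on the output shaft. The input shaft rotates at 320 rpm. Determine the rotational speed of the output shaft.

20 rpm

Chain: ratio = 90/30 = 3, so shaft 2 turns at 320 / 3 = 106.67 rpm.
Belt: ratio = 220/110 = 2, so shaft 3 turns at 106.67 / 2 = 53.333 rpm.
Internal gear: ratio = 88/33 = 2.6667, so the output shaft turns at 53.333 / 2.6667 = 20 rpm.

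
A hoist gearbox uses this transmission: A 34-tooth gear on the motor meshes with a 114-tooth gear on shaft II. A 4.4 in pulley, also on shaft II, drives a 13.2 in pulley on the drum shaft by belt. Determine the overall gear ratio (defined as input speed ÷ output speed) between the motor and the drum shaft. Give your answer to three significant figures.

10.1

Each stage contributes driven/driver: gear mesh 114/34 = 3.3529, belt 13.2/4.4 = 3.
Overall: 3.3529 × 3 = 10.059.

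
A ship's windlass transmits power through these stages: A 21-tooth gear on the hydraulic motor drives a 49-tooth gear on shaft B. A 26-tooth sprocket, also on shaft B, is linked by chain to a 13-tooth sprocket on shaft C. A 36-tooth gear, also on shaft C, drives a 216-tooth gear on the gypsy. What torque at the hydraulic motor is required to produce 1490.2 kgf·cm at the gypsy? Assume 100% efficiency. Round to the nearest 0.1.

212.9 kgf·cm

Overall ratio R = 2.3333 × 0.5 × 6 = 7.
Input torque = output torque / R = 1490.2 / 7 = 212.89 kgf·cm.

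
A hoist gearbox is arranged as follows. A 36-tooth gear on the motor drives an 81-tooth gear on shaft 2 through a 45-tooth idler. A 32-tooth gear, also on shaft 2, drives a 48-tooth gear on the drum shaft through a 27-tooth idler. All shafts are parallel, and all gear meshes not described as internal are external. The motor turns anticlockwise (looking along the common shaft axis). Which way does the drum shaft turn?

anticlockwise

the motor → shaft 2: driver → idler → driven is 2 external meshes, 2 reversals → CCW.
shaft 2 → the drum shaft: driver → idler → driven is 2 external meshes, 2 reversals → CCW.
4 reversals in total — an even number — so the drum shaft turns the same way as the motor.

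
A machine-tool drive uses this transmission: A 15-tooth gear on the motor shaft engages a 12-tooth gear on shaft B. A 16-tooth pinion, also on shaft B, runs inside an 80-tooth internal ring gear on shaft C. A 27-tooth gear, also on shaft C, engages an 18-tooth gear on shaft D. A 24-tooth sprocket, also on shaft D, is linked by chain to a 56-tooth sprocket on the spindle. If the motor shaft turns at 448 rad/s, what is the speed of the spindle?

gear mesh 12/15 = 0.8 → 448/0.8 = 560 rad/s
internal gear 80/16 = 5 → 560/5 = 112 rad/s
gear mesh 18/27 = 0.66667 → 112/0.66667 = 168 rad/s
chain 56/24 = 2.3333 → 168/2.3333 = 72 rad/s

72 rad/s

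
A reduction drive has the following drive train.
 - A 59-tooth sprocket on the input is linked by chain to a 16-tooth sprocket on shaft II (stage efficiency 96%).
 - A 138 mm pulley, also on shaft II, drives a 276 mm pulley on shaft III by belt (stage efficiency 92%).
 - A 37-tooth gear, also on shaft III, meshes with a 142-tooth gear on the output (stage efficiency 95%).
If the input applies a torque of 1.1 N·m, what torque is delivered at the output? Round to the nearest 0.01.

After the chain (16/59): 1.1 × 0.27119 × 0.96 = 0.28637 N·m
After the belt (276/138): 0.28637 × 2 × 0.92 = 0.52693 N·m
After the gear mesh (142/37): 0.52693 × 3.8378 × 0.95 = 1.9211 N·m

1.92 N·m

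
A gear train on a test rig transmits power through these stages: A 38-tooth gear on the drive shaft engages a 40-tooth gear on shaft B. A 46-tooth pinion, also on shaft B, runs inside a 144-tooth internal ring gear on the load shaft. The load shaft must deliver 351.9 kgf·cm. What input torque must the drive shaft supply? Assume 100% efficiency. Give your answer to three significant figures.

107 kgf·cm

Overall ratio R = 1.0526 × 3.1304 = 3.2952.
Input torque = output torque / R = 351.9 / 3.2952 = 106.79 kgf·cm.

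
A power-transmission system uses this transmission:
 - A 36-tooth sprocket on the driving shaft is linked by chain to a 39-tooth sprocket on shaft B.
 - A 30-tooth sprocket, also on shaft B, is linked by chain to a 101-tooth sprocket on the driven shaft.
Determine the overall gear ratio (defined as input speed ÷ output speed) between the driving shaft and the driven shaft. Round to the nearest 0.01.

3.65

Each stage contributes driven/driver: chain 39/36 = 1.0833, chain 101/30 = 3.3667.
Overall: 1.0833 × 3.3667 = 3.6472.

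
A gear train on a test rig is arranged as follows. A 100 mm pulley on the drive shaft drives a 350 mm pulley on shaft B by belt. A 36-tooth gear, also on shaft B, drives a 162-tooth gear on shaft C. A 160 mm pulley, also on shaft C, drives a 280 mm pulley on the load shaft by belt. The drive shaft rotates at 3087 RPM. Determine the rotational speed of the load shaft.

the drive shaft → shaft B (belt, 350/100): 3087 ÷ 3.5 = 882 RPM
shaft B → shaft C (gear mesh, 162/36): 882 ÷ 4.5 = 196 RPM
shaft C → the load shaft (belt, 280/160): 196 ÷ 1.75 = 112 RPM

112 RPM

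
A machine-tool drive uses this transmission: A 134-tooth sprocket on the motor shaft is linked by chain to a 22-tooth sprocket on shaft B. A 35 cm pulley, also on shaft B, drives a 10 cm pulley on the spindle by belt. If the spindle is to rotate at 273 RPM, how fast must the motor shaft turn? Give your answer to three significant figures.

Overall ratio R = 0.16418 × 0.28571 = 0.046908.
Required input speed = output speed × R = 273 × 0.046908 = 12.806 RPM.

12.8 RPM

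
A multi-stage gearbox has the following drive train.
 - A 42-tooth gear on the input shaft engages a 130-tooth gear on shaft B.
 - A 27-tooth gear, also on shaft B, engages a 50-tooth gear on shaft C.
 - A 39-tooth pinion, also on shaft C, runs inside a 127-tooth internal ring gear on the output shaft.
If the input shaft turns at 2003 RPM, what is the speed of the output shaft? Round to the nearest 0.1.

107.3 RPM

Gear mesh: ratio = 130/42 = 3.0952, so shaft B turns at 2003 / 3.0952 = 647.12 RPM.
Gear mesh: ratio = 50/27 = 1.8519, so shaft C turns at 647.12 / 1.8519 = 349.45 RPM.
Internal gear: ratio = 127/39 = 3.2564, so the output shaft turns at 349.45 / 3.2564 = 107.31 RPM.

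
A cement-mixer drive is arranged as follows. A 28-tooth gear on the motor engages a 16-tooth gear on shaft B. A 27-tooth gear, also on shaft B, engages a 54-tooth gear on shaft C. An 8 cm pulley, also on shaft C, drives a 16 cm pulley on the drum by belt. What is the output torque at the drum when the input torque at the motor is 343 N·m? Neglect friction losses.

784 N·m

After the gear mesh (16/28): 343 × 0.57143 = 196 N·m
After the gear mesh (54/27): 196 × 2 = 392 N·m
After the belt (16/8): 392 × 2 = 784 N·m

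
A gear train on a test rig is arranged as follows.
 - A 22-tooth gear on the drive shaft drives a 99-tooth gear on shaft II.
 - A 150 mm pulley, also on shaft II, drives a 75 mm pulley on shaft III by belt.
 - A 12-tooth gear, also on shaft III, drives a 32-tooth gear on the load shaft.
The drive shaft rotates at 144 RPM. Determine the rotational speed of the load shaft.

24 RPM

gear mesh 99/22 = 4.5 → 144/4.5 = 32 RPM
belt 75/150 = 0.5 → 32/0.5 = 64 RPM
gear mesh 32/12 = 2.6667 → 64/2.6667 = 24 RPM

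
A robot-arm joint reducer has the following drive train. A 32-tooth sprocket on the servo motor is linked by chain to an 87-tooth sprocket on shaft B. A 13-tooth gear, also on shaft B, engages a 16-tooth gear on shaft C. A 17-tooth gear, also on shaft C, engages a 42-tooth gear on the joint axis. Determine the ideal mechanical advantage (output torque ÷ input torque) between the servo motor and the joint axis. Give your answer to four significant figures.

8.267

Each stage contributes driven/driver: chain 87/32 = 2.7188, gear mesh 16/13 = 1.2308, gear mesh 42/17 = 2.4706.
Overall: 2.7188 × 1.2308 × 2.4706 = 8.267.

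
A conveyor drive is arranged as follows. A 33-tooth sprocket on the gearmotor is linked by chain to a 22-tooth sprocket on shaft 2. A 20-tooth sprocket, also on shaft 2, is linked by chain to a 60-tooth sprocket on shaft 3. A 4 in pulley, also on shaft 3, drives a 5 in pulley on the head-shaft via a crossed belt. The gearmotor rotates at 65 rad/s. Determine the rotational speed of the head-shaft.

26 rad/s

chain 22/33 = 0.66667 → 65/0.66667 = 97.5 rad/s
chain 60/20 = 3 → 97.5/3 = 32.5 rad/s
belt 5/4 = 1.25 → 32.5/1.25 = 26 rad/s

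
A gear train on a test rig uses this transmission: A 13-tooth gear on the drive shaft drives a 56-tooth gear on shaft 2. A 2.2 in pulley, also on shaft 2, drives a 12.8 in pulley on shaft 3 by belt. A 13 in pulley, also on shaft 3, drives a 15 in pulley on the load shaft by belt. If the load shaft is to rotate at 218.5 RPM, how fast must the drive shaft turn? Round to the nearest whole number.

6319 RPM

Overall ratio R = 4.3077 × 5.8182 × 1.1538 = 28.919.
Required input speed = output speed × R = 218.5 × 28.919 = 6318.8 RPM.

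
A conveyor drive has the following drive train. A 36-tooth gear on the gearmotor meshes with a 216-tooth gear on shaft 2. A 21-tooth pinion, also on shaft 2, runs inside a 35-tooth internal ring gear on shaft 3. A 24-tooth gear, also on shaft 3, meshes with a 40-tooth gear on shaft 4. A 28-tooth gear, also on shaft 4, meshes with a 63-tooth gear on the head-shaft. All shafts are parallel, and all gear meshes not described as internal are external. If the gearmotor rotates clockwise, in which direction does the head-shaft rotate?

the gearmotor → shaft 2: external mesh, 1 reversal → CCW.
shaft 2 → shaft 3: internal mesh, same direction → CCW.
shaft 3 → shaft 4: external mesh, 1 reversal → CW.
shaft 4 → the head-shaft: external mesh, 1 reversal → CCW.
3 reversals in total — an odd number — so the head-shaft turns opposite to the gearmotor.

counterclockwise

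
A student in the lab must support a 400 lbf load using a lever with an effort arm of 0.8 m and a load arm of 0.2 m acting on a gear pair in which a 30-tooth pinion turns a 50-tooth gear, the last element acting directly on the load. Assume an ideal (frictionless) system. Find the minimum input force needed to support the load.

60 lbf

Lever MA = effort arm / load arm = 0.8/0.2 = 4.
Gear pair MA = 50/30 = 1.6667.
Combined ideal MA = 4 × 1.6667 = 6.6667.
Effort = load / MA = 400 / 6.6667 = 60 lbf.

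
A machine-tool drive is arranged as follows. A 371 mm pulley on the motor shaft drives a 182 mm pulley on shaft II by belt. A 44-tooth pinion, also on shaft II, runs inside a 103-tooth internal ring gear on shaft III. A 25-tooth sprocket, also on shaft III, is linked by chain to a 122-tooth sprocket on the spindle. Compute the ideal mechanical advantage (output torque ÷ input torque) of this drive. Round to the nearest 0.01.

Each stage contributes driven/driver: belt 182/371 = 0.49057, internal gear 103/44 = 2.3409, chain 122/25 = 4.88.
Overall: 0.49057 × 2.3409 × 4.88 = 5.604.

5.60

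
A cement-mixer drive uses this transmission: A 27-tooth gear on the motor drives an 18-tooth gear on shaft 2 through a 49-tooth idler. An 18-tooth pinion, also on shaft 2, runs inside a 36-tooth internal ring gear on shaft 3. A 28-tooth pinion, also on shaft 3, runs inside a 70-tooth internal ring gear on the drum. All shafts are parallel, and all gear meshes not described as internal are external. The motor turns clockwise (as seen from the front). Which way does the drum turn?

the motor → shaft 2: driver → idler → driven is 2 external meshes, 2 reversals → CW.
shaft 2 → shaft 3: internal mesh, same direction → CW.
shaft 3 → the drum: internal mesh, same direction → CW.
2 reversals in total — an even number — so the drum turns the same way as the motor.

clockwise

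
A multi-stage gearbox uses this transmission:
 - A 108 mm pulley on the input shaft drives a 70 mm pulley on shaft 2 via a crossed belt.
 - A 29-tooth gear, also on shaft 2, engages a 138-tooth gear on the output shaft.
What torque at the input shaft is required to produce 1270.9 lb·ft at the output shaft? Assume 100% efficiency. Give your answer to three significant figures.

Overall ratio R = 0.64815 × 4.7586 = 3.0843.
Input torque = output torque / R = 1270.9 / 3.0843 = 412.06 lb·ft.

412 lb·ft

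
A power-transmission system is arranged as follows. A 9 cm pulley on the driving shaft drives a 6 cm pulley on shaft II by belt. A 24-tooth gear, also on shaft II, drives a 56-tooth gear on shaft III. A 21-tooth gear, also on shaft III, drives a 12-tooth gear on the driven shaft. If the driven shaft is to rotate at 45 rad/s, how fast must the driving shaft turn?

40 rad/s

Overall ratio R = 0.66667 × 2.3333 × 0.57143 = 0.88889.
Required input speed = output speed × R = 45 × 0.88889 = 40 rad/s.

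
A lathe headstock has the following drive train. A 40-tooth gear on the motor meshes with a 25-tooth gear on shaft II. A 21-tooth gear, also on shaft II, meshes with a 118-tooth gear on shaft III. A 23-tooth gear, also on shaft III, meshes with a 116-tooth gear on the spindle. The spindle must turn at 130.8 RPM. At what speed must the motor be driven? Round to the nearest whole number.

Overall ratio R = 0.625 × 5.619 × 5.0435 = 17.712.
Required input speed = output speed × R = 130.8 × 17.712 = 2316.8 RPM.

2317 RPM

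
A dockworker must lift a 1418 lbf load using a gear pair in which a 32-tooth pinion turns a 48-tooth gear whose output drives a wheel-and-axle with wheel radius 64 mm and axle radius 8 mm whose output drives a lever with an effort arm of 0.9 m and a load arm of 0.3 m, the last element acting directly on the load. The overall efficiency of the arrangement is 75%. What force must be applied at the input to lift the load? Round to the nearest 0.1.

Gear pair MA = 48/32 = 1.5.
Wheel-and-axle MA = R/r = 64/8 = 8.
Lever MA = effort arm / load arm = 0.9/0.3 = 3.
Combined ideal MA = 1.5 × 8 × 3 = 36.
Actual MA = 36 × 0.75 = 27.
Effort = load / actual MA = 1418 / 27 = 52.519 lbf.

52.5 lbf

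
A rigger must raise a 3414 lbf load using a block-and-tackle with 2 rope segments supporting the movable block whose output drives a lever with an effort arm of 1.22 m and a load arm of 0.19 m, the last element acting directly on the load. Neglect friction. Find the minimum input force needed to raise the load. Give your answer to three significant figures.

Block-and-tackle MA = number of supporting rope parts = 2.
Lever MA = effort arm / load arm = 1.22/0.19 = 6.4211.
Combined ideal MA = 2 × 6.4211 = 12.842.
Effort = load / MA = 3414 / 12.842 = 265.84 lbf.

266 lbf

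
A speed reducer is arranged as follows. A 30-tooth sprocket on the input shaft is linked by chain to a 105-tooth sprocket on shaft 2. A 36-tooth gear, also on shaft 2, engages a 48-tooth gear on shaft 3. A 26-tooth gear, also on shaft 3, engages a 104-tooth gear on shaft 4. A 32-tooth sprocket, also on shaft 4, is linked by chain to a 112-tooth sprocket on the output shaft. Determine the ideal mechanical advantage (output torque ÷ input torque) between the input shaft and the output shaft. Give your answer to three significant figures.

Each stage contributes driven/driver: chain 105/30 = 3.5, gear mesh 48/36 = 1.3333, gear mesh 104/26 = 4, chain 112/32 = 3.5.
Overall: 3.5 × 1.3333 × 4 × 3.5 = 65.333.

65.3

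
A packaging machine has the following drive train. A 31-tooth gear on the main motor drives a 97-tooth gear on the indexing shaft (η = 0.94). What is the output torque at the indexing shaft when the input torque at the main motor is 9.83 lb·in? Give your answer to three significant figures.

After the gear mesh (97/31): 9.83 × 3.129 × 0.94 = 28.913 lb·in

28.9 lb·in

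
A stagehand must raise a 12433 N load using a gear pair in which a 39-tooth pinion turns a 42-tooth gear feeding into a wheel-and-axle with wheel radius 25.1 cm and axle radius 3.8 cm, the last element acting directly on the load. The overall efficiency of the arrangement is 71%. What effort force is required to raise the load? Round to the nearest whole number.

2462 N

Gear pair MA = 42/39 = 1.0769.
Wheel-and-axle MA = R/r = 25.1/3.8 = 6.6053.
Combined ideal MA = 1.0769 × 6.6053 = 7.1134.
Actual MA = 7.1134 × 0.71 = 5.0505.
Effort = load / actual MA = 12433 / 5.0505 = 2461.7 N.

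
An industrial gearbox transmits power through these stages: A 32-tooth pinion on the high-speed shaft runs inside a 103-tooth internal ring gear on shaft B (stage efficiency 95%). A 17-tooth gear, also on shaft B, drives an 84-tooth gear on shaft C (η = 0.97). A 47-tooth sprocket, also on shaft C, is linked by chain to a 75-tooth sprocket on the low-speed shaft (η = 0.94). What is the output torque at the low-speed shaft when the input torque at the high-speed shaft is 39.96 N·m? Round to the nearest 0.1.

878.5 N·m

Internal gear: ratio = 103/32 = 3.2188; torque at shaft B = 39.96 × 3.2188 × 0.95 = 122.19 N·m.
Gear mesh: ratio = 84/17 = 4.9412; torque at shaft C = 122.19 × 4.9412 × 0.97 = 585.65 N·m.
Chain: ratio = 75/47 = 1.5957; torque at the low-speed shaft = 585.65 × 1.5957 × 0.94 = 878.48 N·m.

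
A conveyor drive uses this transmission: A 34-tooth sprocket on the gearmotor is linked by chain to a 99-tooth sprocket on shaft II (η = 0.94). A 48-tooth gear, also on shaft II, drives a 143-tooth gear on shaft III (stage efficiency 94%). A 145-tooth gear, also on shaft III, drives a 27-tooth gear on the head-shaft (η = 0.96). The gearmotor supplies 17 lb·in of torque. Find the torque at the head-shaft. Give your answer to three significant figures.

23.3 lb·in

Chain: ratio = 99/34 = 2.9118; torque at shaft II = 17 × 2.9118 × 0.94 = 46.53 lb·in.
Gear mesh: ratio = 143/48 = 2.9792; torque at shaft III = 46.53 × 2.9792 × 0.94 = 130.3 lb·in.
Gear mesh: ratio = 27/145 = 0.18621; torque at the head-shaft = 130.3 × 0.18621 × 0.96 = 23.293 lb·in.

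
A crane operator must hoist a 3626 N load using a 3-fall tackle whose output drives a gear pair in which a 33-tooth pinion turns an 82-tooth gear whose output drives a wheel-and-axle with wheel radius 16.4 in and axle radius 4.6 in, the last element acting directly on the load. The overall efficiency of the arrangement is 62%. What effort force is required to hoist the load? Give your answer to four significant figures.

Block-and-tackle MA = number of supporting rope parts = 3.
Gear pair MA = 82/33 = 2.4848.
Wheel-and-axle MA = R/r = 16.4/4.6 = 3.5652.
Combined ideal MA = 3 × 2.4848 × 3.5652 = 26.577.
Actual MA = 26.577 × 0.62 = 16.478.
Effort = load / actual MA = 3626 / 16.478 = 220.05 N.

220.1 N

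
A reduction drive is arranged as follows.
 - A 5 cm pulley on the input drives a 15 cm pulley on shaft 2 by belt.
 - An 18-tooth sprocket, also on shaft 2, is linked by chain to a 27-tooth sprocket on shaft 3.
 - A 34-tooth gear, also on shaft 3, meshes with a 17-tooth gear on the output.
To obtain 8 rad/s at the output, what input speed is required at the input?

18 rad/s

Overall ratio R = 3 × 1.5 × 0.5 = 2.25.
Required input speed = output speed × R = 8 × 2.25 = 18 rad/s.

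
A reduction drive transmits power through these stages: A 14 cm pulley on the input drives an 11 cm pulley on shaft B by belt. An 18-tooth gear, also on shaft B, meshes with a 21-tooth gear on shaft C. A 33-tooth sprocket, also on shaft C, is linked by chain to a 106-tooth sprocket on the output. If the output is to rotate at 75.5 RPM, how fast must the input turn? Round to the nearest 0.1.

Overall ratio R = 0.78571 × 1.1667 × 3.2121 = 2.9444.
Required input speed = output speed × R = 75.5 × 2.9444 = 222.31 RPM.

222.3 RPM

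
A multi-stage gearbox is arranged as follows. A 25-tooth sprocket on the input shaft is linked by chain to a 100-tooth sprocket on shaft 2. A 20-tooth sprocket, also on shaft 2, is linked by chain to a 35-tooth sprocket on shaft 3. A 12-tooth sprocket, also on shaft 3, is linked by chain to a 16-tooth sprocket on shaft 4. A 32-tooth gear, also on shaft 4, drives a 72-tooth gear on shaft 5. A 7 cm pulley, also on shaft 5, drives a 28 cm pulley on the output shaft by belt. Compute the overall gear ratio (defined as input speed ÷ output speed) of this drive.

Each stage contributes driven/driver: chain 100/25 = 4, chain 35/20 = 1.75, chain 16/12 = 1.3333, gear mesh 72/32 = 2.25, belt 28/7 = 4.
Overall: 4 × 1.75 × 1.3333 × 2.25 × 4 = 84.

84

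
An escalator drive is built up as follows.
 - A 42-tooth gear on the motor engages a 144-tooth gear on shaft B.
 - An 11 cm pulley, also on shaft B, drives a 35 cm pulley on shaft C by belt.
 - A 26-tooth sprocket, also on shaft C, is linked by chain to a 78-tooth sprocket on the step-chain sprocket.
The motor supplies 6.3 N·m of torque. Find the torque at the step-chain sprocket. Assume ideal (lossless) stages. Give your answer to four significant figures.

gear mesh 144/42 = 3.4286 → τ = 6.3·3.4286 = 21.6 N·m
belt 35/11 = 3.1818 → τ = 21.6·3.1818 = 68.727 N·m
chain 78/26 = 3 → τ = 68.727·3 = 206.18 N·m

206.2 N·m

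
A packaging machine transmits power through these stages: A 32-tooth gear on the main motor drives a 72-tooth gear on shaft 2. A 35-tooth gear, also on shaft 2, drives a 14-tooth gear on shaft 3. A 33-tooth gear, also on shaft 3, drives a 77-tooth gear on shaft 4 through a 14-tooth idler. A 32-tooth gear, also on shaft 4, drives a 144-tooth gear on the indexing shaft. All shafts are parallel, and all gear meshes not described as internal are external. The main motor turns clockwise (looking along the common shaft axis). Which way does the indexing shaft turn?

the main motor → shaft 2: external mesh, 1 reversal → CCW.
shaft 2 → shaft 3: external mesh, 1 reversal → CW.
shaft 3 → shaft 4: driver → idler → driven is 2 external meshes, 2 reversals → CW.
shaft 4 → the indexing shaft: external mesh, 1 reversal → CCW.
5 reversals in total — an odd number — so the indexing shaft turns opposite to the main motor.

anticlockwise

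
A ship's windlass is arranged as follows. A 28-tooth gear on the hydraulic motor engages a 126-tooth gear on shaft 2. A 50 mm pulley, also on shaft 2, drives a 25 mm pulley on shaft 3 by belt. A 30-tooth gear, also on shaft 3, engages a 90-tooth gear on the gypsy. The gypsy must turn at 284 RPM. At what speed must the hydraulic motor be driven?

Overall ratio R = 4.5 × 0.5 × 3 = 6.75.
Required input speed = output speed × R = 284 × 6.75 = 1917 RPM.

1917 RPM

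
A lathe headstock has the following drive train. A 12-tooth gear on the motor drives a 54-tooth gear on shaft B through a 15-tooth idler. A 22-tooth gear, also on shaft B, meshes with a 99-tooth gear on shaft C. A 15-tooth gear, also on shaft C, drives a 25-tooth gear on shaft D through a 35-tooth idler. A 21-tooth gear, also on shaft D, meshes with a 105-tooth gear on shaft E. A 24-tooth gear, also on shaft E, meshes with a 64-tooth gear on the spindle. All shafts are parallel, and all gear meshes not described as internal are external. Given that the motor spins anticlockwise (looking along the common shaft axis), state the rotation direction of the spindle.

the motor → shaft B: driver → idler → driven is 2 external meshes, 2 reversals → CCW.
shaft B → shaft C: external mesh, 1 reversal → CW.
shaft C → shaft D: driver → idler → driven is 2 external meshes, 2 reversals → CW.
shaft D → shaft E: external mesh, 1 reversal → CCW.
shaft E → the spindle: external mesh, 1 reversal → CW.
7 reversals in total — an odd number — so the spindle turns opposite to the motor.

clockwise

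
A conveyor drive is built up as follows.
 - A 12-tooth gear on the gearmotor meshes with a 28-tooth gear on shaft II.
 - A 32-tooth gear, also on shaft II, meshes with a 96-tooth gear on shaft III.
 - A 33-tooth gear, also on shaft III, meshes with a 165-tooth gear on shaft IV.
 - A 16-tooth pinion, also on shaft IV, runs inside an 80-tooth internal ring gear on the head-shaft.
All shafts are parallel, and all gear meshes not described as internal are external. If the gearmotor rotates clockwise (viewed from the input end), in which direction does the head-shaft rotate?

counterclockwise

the gearmotor → shaft II: external mesh, 1 reversal → CCW.
shaft II → shaft III: external mesh, 1 reversal → CW.
shaft III → shaft IV: external mesh, 1 reversal → CCW.
shaft IV → the head-shaft: internal mesh, same direction → CCW.
3 reversals in total — an odd number — so the head-shaft turns opposite to the gearmotor.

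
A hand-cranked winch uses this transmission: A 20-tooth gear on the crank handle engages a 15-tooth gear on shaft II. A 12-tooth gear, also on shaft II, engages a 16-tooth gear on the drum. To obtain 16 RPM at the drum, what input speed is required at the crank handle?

Overall ratio R = 0.75 × 1.3333 = 1.
Required input speed = output speed × R = 16 × 1 = 16 RPM.

16 RPM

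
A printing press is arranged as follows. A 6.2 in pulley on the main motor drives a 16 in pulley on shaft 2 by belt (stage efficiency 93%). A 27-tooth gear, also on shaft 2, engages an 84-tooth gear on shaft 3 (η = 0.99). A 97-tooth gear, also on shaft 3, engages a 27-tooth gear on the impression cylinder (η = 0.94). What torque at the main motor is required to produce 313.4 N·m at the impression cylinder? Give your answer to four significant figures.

162.0 N·m

Overall ratio R = 2.5806 × 3.1111 × 0.27835 = 2.2348; overall efficiency η = 0.93 × 0.99 × 0.94 = 0.8655.
Input torque = output torque / (R × η) = 313.4 / (2.2348 × 0.8655) = 162.04 N·m.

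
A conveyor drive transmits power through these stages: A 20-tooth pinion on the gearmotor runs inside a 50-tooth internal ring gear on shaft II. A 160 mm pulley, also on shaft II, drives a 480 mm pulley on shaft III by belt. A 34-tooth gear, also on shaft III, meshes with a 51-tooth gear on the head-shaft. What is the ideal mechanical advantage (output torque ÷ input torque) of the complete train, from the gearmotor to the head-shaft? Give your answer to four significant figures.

11.25

Each stage contributes driven/driver: internal gear 50/20 = 2.5, belt 480/160 = 3, gear mesh 51/34 = 1.5.
Overall: 2.5 × 3 × 1.5 = 11.25.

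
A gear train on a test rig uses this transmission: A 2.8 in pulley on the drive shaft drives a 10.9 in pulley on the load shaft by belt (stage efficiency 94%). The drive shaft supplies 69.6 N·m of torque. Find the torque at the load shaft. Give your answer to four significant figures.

254.7 N·m

After the belt (10.9/2.8): 69.6 × 3.8929 × 0.94 = 254.69 N·m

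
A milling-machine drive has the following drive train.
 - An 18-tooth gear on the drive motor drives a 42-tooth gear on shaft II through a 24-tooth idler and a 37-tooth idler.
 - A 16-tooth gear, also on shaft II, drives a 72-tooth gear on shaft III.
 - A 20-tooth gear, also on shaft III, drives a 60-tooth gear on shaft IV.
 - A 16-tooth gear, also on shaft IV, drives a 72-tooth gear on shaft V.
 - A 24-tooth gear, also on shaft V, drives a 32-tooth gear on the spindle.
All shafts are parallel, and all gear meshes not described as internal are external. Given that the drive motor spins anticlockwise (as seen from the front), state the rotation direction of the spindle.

the drive motor → shaft II: driver → idler → idler → driven is 3 external meshes, 3 reversals → CW.
shaft II → shaft III: external mesh, 1 reversal → CCW.
shaft III → shaft IV: external mesh, 1 reversal → CW.
shaft IV → shaft V: external mesh, 1 reversal → CCW.
shaft V → the spindle: external mesh, 1 reversal → CW.
7 reversals in total — an odd number — so the spindle turns opposite to the drive motor.

clockwise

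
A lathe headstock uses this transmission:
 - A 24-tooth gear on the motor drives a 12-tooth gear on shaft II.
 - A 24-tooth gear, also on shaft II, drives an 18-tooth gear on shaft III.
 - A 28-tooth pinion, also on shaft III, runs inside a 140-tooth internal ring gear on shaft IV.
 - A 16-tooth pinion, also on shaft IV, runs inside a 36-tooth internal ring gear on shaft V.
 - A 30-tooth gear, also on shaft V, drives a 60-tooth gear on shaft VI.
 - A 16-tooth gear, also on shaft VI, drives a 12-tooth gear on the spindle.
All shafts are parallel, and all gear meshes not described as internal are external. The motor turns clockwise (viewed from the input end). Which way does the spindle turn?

the motor → shaft II: external mesh, 1 reversal → CCW.
shaft II → shaft III: external mesh, 1 reversal → CW.
shaft III → shaft IV: internal mesh, same direction → CW.
shaft IV → shaft V: internal mesh, same direction → CW.
shaft V → shaft VI: external mesh, 1 reversal → CCW.
shaft VI → the spindle: external mesh, 1 reversal → CW.
4 reversals in total — an even number — so the spindle turns the same way as the motor.

clockwise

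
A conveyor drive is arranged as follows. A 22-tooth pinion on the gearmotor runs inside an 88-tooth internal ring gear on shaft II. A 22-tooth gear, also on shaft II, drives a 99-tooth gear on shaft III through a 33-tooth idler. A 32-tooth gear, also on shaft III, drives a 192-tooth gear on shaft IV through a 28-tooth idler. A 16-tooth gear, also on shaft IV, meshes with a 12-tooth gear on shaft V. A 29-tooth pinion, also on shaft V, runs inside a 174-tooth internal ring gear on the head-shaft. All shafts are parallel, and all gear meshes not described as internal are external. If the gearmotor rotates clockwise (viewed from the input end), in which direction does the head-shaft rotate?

anticlockwise

the gearmotor → shaft II: internal mesh, same direction → CW.
shaft II → shaft III: driver → idler → driven is 2 external meshes, 2 reversals → CW.
shaft III → shaft IV: driver → idler → driven is 2 external meshes, 2 reversals → CW.
shaft IV → shaft V: external mesh, 1 reversal → CCW.
shaft V → the head-shaft: internal mesh, same direction → CCW.
5 reversals in total — an odd number — so the head-shaft turns opposite to the gearmotor.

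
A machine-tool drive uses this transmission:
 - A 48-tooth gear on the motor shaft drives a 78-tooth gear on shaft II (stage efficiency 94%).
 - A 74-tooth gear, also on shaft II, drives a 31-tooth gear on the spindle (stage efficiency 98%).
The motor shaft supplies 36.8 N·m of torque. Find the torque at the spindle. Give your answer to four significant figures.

23.08 N·m

gear mesh 78/48 = 1.625 → τ = 36.8·1.625·0.94 = 56.212 N·m
gear mesh 31/74 = 0.41892 → τ = 56.212·0.41892·0.98 = 23.077 N·m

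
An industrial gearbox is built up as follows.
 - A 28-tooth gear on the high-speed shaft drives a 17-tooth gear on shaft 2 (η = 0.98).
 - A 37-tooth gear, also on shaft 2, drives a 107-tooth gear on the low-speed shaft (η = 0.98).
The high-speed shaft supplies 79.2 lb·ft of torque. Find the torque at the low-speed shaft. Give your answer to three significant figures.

134 lb·ft

After the gear mesh (17/28): 79.2 × 0.60714 × 0.98 = 47.124 lb·ft
After the gear mesh (107/37): 47.124 × 2.8919 × 0.98 = 133.55 lb·ft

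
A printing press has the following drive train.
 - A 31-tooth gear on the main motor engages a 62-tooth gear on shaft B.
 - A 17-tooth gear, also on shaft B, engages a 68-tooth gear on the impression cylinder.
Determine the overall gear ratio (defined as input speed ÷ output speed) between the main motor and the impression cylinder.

Each stage contributes driven/driver: gear mesh 62/31 = 2, gear mesh 68/17 = 4.
Overall: 2 × 4 = 8.

8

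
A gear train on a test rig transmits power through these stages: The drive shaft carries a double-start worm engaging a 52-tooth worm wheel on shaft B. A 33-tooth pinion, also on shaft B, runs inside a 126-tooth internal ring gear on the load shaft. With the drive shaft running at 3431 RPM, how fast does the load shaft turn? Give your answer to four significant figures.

Worm: ratio = 52/2 = 26, so shaft B turns at 3431 / 26 = 131.96 RPM.
Internal gear: ratio = 126/33 = 3.8182, so the load shaft turns at 131.96 / 3.8182 = 34.561 RPM.

34.56 RPM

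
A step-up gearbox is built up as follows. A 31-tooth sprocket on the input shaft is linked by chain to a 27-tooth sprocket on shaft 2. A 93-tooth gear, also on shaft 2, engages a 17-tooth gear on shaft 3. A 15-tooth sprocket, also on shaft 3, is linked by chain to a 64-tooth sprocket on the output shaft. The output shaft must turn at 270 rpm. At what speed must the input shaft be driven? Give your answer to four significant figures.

Overall ratio R = 0.87097 × 0.1828 × 4.2667 = 0.67929.
Required input speed = output speed × R = 270 × 0.67929 = 183.41 rpm.

183.4 rpm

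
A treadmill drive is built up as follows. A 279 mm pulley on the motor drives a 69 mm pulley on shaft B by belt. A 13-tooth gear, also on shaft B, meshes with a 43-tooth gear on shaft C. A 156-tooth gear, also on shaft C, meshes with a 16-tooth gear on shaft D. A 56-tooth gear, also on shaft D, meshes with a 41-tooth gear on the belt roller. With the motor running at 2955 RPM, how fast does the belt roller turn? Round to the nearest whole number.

48106 RPM

the motor → shaft B (belt, 69/279): 2955 ÷ 0.24731 = 11948 RPM
shaft B → shaft C (gear mesh, 43/13): 11948 ÷ 3.3077 = 3612.3 RPM
shaft C → shaft D (gear mesh, 16/156): 3612.3 ÷ 0.10256 = 35220 RPM
shaft D → the belt roller (gear mesh, 41/56): 35220 ÷ 0.73214 = 48106 RPM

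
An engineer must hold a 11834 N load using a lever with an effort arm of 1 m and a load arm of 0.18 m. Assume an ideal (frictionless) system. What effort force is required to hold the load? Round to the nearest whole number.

Lever MA = effort arm / load arm = 1/0.18 = 5.5556.
Effort = load / MA = 11834 / 5.5556 = 2130.1 N.

2130 N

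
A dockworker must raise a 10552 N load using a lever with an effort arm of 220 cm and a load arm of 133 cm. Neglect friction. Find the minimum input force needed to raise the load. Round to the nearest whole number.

Lever MA = effort arm / load arm = 220/133 = 1.6541.
Effort = load / MA = 10552 / 1.6541 = 6379.2 N.

6379 N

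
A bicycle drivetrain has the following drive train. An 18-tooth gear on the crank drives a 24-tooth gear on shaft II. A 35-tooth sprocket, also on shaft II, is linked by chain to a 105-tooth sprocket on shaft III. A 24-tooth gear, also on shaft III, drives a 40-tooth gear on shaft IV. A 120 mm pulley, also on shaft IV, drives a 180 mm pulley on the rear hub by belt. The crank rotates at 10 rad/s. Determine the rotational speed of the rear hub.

gear mesh 24/18 = 1.3333 → 10/1.3333 = 7.5 rad/s
chain 105/35 = 3 → 7.5/3 = 2.5 rad/s
gear mesh 40/24 = 1.6667 → 2.5/1.6667 = 1.5 rad/s
belt 180/120 = 1.5 → 1.5/1.5 = 1 rad/s

1 rad/s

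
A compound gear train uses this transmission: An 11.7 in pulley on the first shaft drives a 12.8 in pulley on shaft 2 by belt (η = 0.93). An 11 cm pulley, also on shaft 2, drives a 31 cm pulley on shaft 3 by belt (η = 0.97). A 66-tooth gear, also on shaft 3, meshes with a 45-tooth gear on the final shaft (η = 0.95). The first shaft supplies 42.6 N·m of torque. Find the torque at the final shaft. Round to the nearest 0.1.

76.7 N·m

belt 12.8/11.7 = 1.094 → τ = 42.6·1.094·0.93 = 43.343 N·m
belt 31/11 = 2.8182 → τ = 43.343·2.8182·0.97 = 118.48 N·m
gear mesh 45/66 = 0.68182 → τ = 118.48·0.68182·0.95 = 76.745 N·m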